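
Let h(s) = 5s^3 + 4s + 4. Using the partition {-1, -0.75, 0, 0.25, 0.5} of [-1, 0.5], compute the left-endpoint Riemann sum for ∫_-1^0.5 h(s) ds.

0.1875

Subinterval widths: 0.25, 0.75, 0.25, 0.25.
Left endpoints: -1, -0.75, 0, 0.25.
h(-1) = -5, h(-0.75) = -1.109375, h(0) = 4, h(0.25) = 5.078125.
Sum = Σ Δs_i · h(s_i).
Sum = 0.1875.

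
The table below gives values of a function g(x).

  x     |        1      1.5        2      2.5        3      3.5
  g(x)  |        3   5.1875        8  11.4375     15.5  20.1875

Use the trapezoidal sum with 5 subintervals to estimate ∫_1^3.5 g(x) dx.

25.859375

Δx = 0.5.
T_5 = (0.5/2)·[3 + 2·5.1875 + 2·8 + 2·11.4375 + 2·15.5 + 20.1875] = 25.859375.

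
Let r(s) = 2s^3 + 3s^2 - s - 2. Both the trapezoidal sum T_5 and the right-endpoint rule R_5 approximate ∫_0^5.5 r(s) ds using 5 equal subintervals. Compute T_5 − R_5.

T_5 = 619.41.
R_5 = 849.31.
T_5 − R_5 = -229.9.

-229.9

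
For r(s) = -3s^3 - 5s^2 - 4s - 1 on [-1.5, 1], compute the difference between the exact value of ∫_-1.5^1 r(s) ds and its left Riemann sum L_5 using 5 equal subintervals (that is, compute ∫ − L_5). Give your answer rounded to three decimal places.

Exact integral: ∫_-1.5^1 r(s) ds ≈ -4.24479.
L_5 = -0.3125.
Error ≈ -4.24479 − (-0.3125) ≈ -3.932.

-3.932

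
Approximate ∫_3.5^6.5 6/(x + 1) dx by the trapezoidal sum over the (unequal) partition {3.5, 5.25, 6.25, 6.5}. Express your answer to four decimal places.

3.1039

Subinterval widths: 1.75, 1, 0.25.
f(3.5) = 4/3, f(5.25) = 0.96, f(6.25) = 24/29, f(6.5) = 0.8.
On each subinterval the trapezoid contributes (Δx_i/2)·[f(x_{i-1}) + f(x_i)].
Sum ≈ 3.1039.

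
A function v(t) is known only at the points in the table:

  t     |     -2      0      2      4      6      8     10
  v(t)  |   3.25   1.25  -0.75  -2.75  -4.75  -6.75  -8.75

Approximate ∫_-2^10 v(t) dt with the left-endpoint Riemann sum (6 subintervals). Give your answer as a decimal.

Δt = 2.
Sum = 2·[3.25 + 1.25 + (-0.75) + (-2.75) + (-4.75) + (-6.75)] = -21.

-21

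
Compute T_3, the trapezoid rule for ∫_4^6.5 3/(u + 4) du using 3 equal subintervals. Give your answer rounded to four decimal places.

0.8169

Δu = (6.5 − 4)/3 = 5/6.
f(4) = 0.375, f(29/6) = 18/53, f(17/3) = 9/29, f(6.5) = 2/7.
T_3 = (Δu/2)·[f(u_0) + 2f(u_1) + 2f(u_2) + f(u_3)].
Sum ≈ 0.8169.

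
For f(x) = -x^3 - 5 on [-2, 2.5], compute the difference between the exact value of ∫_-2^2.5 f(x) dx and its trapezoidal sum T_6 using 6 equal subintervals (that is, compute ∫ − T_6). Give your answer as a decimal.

Exact integral: ∫_-2^2.5 f(x) dx = -28.265625.
T_6 = -28.58203125.
Error = -28.265625 − (-28.58203125) = 0.31640625.

0.31640625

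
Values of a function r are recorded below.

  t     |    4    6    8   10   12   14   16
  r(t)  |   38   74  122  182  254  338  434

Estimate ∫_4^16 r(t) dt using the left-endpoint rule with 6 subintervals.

Δt = 2.
Sum = 2·[38 + 74 + 122 + 182 + 254 + 338] = 2016.

2016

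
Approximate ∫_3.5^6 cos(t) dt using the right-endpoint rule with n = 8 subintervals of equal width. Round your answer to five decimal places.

0.36713

Δt = (6 − 3.5)/8 = 0.3125.
Right endpoints: 3.8125, 4.125, 4.4375, 4.75, 5.0625, 5.375, 5.6875, 6.
f(3.8125) ≈ -0.78326, f(4.125) ≈ -0.55419, f(4.4375) ≈ -0.27144, f(4.75) ≈ 0.03760, f(5.0625) ≈ 0.34300, f(5.375) ≈ 0.61518, f(5.6875) ≈ 0.82776, f(6) ≈ 0.96017.
Sum = Δt · [f(3.8125) + f(4.125) + f(4.4375) + ...].
Sum ≈ 0.36713.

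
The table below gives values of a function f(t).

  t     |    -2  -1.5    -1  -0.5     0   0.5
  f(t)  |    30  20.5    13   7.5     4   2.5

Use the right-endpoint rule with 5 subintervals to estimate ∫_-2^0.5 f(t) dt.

Δt = 0.5.
Sum = 0.5·[20.5 + 13 + 7.5 + 4 + 2.5] = 23.75.

23.75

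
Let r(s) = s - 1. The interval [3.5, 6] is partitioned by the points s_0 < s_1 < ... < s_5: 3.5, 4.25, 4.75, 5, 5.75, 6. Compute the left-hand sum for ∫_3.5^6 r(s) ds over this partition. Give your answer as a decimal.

Subinterval widths: 0.75, 0.5, 0.25, 0.75, 0.25.
Left endpoints: 3.5, 4.25, 4.75, 5, 5.75.
r(3.5) = 2.5, r(4.25) = 3.25, r(4.75) = 3.75, r(5) = 4, r(5.75) = 4.75.
Sum = Σ Δs_i · r(s_i).
Sum = 8.625.

8.625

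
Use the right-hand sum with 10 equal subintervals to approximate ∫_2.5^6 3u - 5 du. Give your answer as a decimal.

28.9625

Δu = (6 − 2.5)/10 = 0.35.
Right endpoints: 2.85, 3.2, 3.55, 3.9, 4.25, 4.6, 4.95, 5.3, 5.65, 6.
f(2.85) = 3.55, f(3.2) = 4.6, f(3.55) = 5.65, f(3.9) = 6.7, f(4.25) = 7.75, f(4.6) = 8.8, f(4.95) = 9.85, f(5.3) = 10.9, f(5.65) = 11.95, f(6) = 13.
Sum = Δu · [f(2.85) + f(3.2) + f(3.55) + ...].
Sum = 28.9625.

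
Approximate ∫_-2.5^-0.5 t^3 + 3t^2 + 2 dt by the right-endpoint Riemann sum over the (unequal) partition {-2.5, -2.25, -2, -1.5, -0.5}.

8.26171875

Subinterval widths: 0.25, 0.25, 0.5, 1.
Right endpoints: -2.25, -2, -1.5, -0.5.
f(-2.25) = 5.796875, f(-2) = 6, f(-1.5) = 5.375, f(-0.5) = 2.625.
Sum = Σ Δt_i · f(t_i).
Sum = 8.26171875.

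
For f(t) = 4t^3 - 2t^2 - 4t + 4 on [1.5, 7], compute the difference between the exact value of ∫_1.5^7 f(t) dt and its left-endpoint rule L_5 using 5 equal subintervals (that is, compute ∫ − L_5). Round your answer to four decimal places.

629.3008

Exact integral: ∫_1.5^7 f(t) dt ≈ 2098.020833.
L_5 = 1468.72.
Error ≈ 2098.020833 − 1468.72 ≈ 629.3008.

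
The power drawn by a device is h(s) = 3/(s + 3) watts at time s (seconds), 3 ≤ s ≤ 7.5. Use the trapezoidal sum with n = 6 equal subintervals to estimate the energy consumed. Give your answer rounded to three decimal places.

1.681

Δs = (7.5 − 3)/6 = 0.75.
h(3) = 0.5, h(3.75) = 4/9, h(4.5) = 0.4, h(5.25) = 4/11, h(6) = 1/3, h(6.75) = 4/13, h(7.5) = 2/7.
T_6 = (Δs/2)·[h(s_0) + 2h(s_1) + ... + 2h(s_{5}) + h(s_6)].
Sum ≈ 1.681.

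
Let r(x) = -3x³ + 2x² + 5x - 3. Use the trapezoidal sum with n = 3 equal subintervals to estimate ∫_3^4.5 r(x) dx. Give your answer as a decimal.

Δx = (4.5 − 3)/3 = 0.5.
r(3) = -51, r(3.5) = -89.625, r(4) = -143, r(4.5) = -213.375.
T_3 = (Δx/2)·[r(x_0) + 2r(x_1) + 2r(x_2) + r(x_3)].
Sum = -182.40625.

-182.40625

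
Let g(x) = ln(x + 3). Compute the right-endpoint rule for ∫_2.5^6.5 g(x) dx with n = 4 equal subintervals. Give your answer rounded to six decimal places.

Δx = (6.5 − 2.5)/4 = 1.
Right endpoints: 3.5, 4.5, 5.5, 6.5.
g(3.5) ≈ 1.871802, g(4.5) ≈ 2.014903, g(5.5) ≈ 2.140066, g(6.5) ≈ 2.251292.
Sum = Δx · [g(3.5) + g(4.5) + g(5.5) + g(6.5)].
Sum ≈ 8.278063.

8.278063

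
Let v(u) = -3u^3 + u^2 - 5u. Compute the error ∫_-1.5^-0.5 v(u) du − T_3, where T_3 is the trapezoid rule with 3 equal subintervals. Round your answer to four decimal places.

Exact integral: ∫_-1.5^-0.5 v(u) du ≈ 9.833333.
T_3 ≈ 10.018519.
Error ≈ 9.833333 − 10.018519 ≈ -0.1852.

-0.1852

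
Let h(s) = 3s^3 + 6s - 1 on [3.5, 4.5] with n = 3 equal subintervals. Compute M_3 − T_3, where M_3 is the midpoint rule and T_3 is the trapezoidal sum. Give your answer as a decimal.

-1

M_3 ≈ 217.6666667.
T_3 ≈ 218.6666667.
M_3 − T_3 = -1.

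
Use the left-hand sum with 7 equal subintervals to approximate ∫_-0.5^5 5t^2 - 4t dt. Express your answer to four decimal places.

Δt = (5 − (-0.5))/7 = 11/14.
Left endpoints: -0.5, 2/7, 15/14, 13/7, 37/14, 24/7, 59/14.
f(-0.5) = 3.25, f(2/7) = -36/49, f(15/14) = 285/196, f(13/7) = 481/49, f(37/14) = 4773/196, f(24/7) = 2208/49, f(59/14) = 14101/196.
Sum = Δt · [f(-0.5) + f(2/7) + f(15/14) + ...].
Sum ≈ 121.8980.

121.8980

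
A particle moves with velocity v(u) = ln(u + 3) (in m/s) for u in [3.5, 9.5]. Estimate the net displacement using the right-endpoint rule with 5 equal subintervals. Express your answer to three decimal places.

Δu = (9.5 − 3.5)/5 = 1.2.
Right endpoints: 4.7, 5.9, 7.1, 8.3, 9.5.
v(4.7) ≈ 2.041, v(5.9) ≈ 2.186, v(7.1) ≈ 2.313, v(8.3) ≈ 2.425, v(9.5) ≈ 2.526.
Sum = Δu · [v(4.7) + v(5.9) + v(7.1) + v(8.3) + v(9.5)].
Sum ≈ 13.788.

13.788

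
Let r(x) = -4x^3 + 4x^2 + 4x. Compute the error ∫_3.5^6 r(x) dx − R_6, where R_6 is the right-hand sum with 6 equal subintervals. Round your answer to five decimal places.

126.22975

Exact integral: ∫_3.5^6 r(x) dx ≈ -867.6041667.
R_6 ≈ -993.8339120.
Error ≈ -867.6041667 − (-993.8339120) ≈ 126.22975.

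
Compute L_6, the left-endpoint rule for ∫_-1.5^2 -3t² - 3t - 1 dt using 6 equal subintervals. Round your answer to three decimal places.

Δt = (2 − (-1.5))/6 = 7/12.
Left endpoints: -1.5, -11/12, -1/3, 0.25, 5/6, 17/12.
f(-1.5) = -3.25, f(-11/12) = -37/48, f(-1/3) = -1/3, f(0.25) = -1.9375, f(5/6) = -67/12, f(17/12) = -541/48.
Sum = Δt · [f(-1.5) + f(-11/12) + f(-1/3) + ...].
Sum ≈ -13.502.

-13.502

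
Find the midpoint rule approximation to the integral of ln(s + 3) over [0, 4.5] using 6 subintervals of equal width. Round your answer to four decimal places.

7.3206

Δs = (4.5 − 0)/6 = 0.75.
Midpoints: 0.375, 1.125, 1.875, 2.625, 3.375, 4.125.
f(0.375) ≈ 1.2164, f(1.125) ≈ 1.4171, f(1.875) ≈ 1.5841, f(2.625) ≈ 1.7272, f(3.375) ≈ 1.8524, f(4.125) ≈ 1.9636.
Sum = Δs · [f(0.375) + f(1.125) + f(1.875) + ...].
Sum ≈ 7.3206.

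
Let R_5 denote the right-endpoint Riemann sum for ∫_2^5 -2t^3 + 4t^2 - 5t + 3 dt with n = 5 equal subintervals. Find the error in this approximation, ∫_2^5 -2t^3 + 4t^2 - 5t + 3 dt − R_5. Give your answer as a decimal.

Exact integral: ∫_2^5 f(t) dt = -192.
R_5 = -244.56.
Error = -192 − (-244.56) = 52.56.

52.56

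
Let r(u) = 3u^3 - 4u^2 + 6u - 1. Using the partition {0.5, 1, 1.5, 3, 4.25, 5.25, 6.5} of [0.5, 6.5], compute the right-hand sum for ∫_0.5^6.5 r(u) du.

Subinterval widths: 0.5, 0.5, 1.5, 1.25, 1, 1.25.
Right endpoints: 1, 1.5, 3, 4.25, 5.25, 6.5.
r(1) = 4, r(1.5) = 9.125, r(3) = 62, r(4.25) = 182.546875, r(5.25) = 354.359375, r(6.5) = 692.875.
Sum = Σ Δu_i · r(u_i).
Sum = 1548.19921875.

1548.19921875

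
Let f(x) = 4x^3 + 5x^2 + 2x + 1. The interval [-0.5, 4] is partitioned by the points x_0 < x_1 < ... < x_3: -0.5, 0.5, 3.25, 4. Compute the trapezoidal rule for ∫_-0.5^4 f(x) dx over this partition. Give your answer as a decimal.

Subinterval widths: 1, 2.75, 0.75.
f(-0.5) = 0.75, f(0.5) = 3.75, f(3.25) = 197.625, f(4) = 345.
On each subinterval the trapezoid contributes (Δx_i/2)·[f(x_{i-1}) + f(x_i)].
Sum = 482.625.

482.625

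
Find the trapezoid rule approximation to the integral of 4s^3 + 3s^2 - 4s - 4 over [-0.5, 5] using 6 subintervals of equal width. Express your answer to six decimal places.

701.670139

Δs = (5 − (-0.5))/6 = 11/12.
f(-0.5) = -1.75, f(5/12) = -1049/216, f(4/3) = 148/27, f(2.25) = 47.75, f(19/6) = 15167/108, f(49/12) = 65237/216, f(5) = 551.
T_6 = (Δs/2)·[f(s_0) + 2f(s_1) + ... + 2f(s_{5}) + f(s_6)].
Sum ≈ 701.670139.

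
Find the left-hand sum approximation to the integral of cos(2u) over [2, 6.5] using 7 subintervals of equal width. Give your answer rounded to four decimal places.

0.0033

Δu = (6.5 − 2)/7 = 9/14.
Left endpoints: 2, 37/14, 23/7, 55/14, 32/7, 73/14, 41/7.
f(2) ≈ -0.6536, f(37/14) ≈ 0.5424, f(23/7) ≈ 0.9587, f(55/14) ≈ -0.0032, f(32/7) ≈ -0.9605, f(73/14) ≈ -0.5371, f(41/7) ≈ 0.6584.
Sum = Δu · [f(2) + f(37/14) + f(23/7) + ...].
Sum ≈ 0.0033.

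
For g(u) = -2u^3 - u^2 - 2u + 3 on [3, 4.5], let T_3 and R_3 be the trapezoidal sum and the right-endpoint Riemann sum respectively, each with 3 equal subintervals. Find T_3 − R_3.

35.625

T_3 = -194.125.
R_3 = -229.75.
T_3 − R_3 = 35.625.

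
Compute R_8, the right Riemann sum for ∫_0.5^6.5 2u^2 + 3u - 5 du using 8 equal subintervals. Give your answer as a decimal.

Δu = (6.5 − 0.5)/8 = 0.75.
Right endpoints: 1.25, 2, 2.75, 3.5, 4.25, 5, 5.75, 6.5.
f(1.25) = 1.875, f(2) = 9, f(2.75) = 18.375, f(3.5) = 30, f(4.25) = 43.875, f(5) = 60, f(5.75) = 78.375, f(6.5) = 99.
Sum = Δu · [f(1.25) + f(2) + f(2.75) + ...].
Sum = 255.375.

255.375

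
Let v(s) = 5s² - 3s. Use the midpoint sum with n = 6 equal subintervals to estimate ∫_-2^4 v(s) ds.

Δs = (4 − (-2))/6 = 1.
Midpoints: -1.5, -0.5, 0.5, 1.5, 2.5, 3.5.
v(-1.5) = 15.75, v(-0.5) = 2.75, v(0.5) = -0.25, v(1.5) = 6.75, v(2.5) = 23.75, v(3.5) = 50.75.
Sum = Δs · [v(-1.5) + v(-0.5) + v(0.5) + ...].
Sum = 99.5.

99.5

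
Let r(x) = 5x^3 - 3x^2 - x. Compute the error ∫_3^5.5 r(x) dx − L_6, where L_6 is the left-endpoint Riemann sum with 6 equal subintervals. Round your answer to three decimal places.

Exact integral: ∫_3^5.5 r(x) dx = 892.578125.
L_6 ≈ 765.59245.
Error ≈ 892.578125 − 765.59245 ≈ 126.986.

126.986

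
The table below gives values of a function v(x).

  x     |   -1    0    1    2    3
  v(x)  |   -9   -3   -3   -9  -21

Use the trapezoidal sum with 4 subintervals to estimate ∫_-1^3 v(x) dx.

-30

Δx = 1.
T_4 = (1/2)·[(-9) + 2·(-3) + 2·(-3) + 2·(-9) + (-21)] = -30.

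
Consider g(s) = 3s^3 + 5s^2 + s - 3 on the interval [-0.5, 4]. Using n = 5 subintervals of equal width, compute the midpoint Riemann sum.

286.9003125

Δs = (4 − (-0.5))/5 = 0.9.
Midpoints: -0.05, 0.85, 1.75, 2.65, 3.55.
g(-0.05) = -3.037875, g(0.85) = 3.304875, g(1.75) = 30.140625, g(2.65) = 90.591375, g(3.55) = 197.779125.
Sum = Δs · [g(-0.05) + g(0.85) + g(1.75) + g(2.65) + g(3.55)].
Sum = 286.9003125.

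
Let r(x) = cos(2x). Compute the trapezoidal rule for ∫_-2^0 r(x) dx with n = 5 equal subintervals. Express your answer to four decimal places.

-0.3580

Δx = (0 − (-2))/5 = 0.4.
r(-2) ≈ -0.6536, r(-1.6) ≈ -0.9983, r(-1.2) ≈ -0.7374, r(-0.8) ≈ -0.0292, r(-0.4) ≈ 0.6967, r(0) ≈ 1.0000.
T_5 = (Δx/2)·[r(x_0) + 2r(x_1) + ... + 2r(x_{4}) + r(x_5)].
Sum ≈ -0.3580.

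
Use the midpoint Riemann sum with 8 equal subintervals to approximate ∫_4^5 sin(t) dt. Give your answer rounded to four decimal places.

-0.9379

Δt = (5 − 4)/8 = 0.125.
Midpoints: 4.0625, 4.1875, 4.3125, 4.4375, 4.5625, 4.6875, 4.8125, 4.9375.
f(4.0625) ≈ -0.7962, f(4.1875) ≈ -0.8654, f(4.3125) ≈ -0.9211, f(4.4375) ≈ -0.9625, f(4.5625) ≈ -0.9888, f(4.6875) ≈ -0.9997, f(4.8125) ≈ -0.9950, f(4.9375) ≈ -0.9748.
Sum = Δt · [f(4.0625) + f(4.1875) + f(4.3125) + ...].
Sum ≈ -0.9379.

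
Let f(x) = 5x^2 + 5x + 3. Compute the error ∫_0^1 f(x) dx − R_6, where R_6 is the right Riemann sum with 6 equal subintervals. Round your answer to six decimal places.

-0.856481

Exact integral: ∫_0^1 f(x) dx ≈ 7.16666667.
R_6 ≈ 8.02314815.
Error ≈ 7.16666667 − 8.02314815 ≈ -0.856481.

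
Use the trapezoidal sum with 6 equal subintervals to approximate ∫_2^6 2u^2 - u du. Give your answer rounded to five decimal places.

Δu = (6 − 2)/6 = 2/3.
f(2) = 6, f(8/3) = 104/9, f(10/3) = 170/9, f(4) = 28, f(14/3) = 350/9, f(16/3) = 464/9, f(6) = 66.
T_6 = (Δu/2)·[f(u_0) + 2f(u_1) + ... + 2f(u_{5}) + f(u_6)].
Sum ≈ 123.25926.

123.25926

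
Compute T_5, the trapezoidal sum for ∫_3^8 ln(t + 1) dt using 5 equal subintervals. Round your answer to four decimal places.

9.2183

Δt = (8 − 3)/5 = 1.
f(3) ≈ 1.3863, f(4) ≈ 1.6094, f(5) ≈ 1.7918, f(6) ≈ 1.9459, f(7) ≈ 2.0794, f(8) ≈ 2.1972.
T_5 = (Δt/2)·[f(t_0) + 2f(t_1) + ... + 2f(t_{4}) + f(t_5)].
Sum ≈ 9.2183.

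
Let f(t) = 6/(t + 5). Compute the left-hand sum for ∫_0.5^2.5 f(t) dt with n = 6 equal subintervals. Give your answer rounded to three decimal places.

1.910

Δt = (2.5 − 0.5)/6 = 1/3.
Left endpoints: 0.5, 5/6, 7/6, 1.5, 11/6, 13/6.
f(0.5) = 12/11, f(5/6) = 36/35, f(7/6) = 36/37, f(1.5) = 12/13, f(11/6) = 36/41, f(13/6) = 36/43.
Sum = Δt · [f(0.5) + f(5/6) + f(7/6) + ...].
Sum ≈ 1.910.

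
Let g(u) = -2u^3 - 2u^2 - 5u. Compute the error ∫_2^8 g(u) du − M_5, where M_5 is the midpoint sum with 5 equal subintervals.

Exact integral: ∫_2^8 g(u) du = -2526.
M_5 = -2502.96.
Error = -2526 − (-2502.96) = -23.04.

-23.04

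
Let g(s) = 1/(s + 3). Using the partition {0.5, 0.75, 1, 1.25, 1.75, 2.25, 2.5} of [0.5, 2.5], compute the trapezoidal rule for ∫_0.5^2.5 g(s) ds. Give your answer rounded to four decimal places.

Subinterval widths: 0.25, 0.25, 0.25, 0.5, 0.5, 0.25.
g(0.5) = 2/7, g(0.75) = 4/15, g(1) = 0.25, g(1.25) = 4/17, g(1.75) = 4/19, g(2.25) = 4/21, g(2.5) = 2/11.
On each subinterval the trapezoid contributes (Δs_i/2)·[g(s_{i-1}) + g(s_i)].
Sum ≈ 0.4525.

0.4525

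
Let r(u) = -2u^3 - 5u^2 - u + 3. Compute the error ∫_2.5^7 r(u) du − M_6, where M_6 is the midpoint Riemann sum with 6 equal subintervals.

-7.06640625

Exact integral: ∫_2.5^7 r(u) du = -1734.46875.
M_6 = -1727.40234375.
Error = -1734.46875 − (-1727.40234375) = -7.06640625.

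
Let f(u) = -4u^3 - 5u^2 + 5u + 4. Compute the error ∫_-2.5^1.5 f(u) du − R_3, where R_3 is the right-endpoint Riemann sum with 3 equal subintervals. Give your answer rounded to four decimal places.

22.8148

Exact integral: ∫_-2.5^1.5 f(u) du ≈ 8.333333.
R_3 ≈ -14.481481.
Error ≈ 8.333333 − (-14.481481) ≈ 22.8148.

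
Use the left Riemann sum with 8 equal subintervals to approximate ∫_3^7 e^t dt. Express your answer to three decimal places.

Δt = (7 − 3)/8 = 0.5.
Left endpoints: 3, 3.5, 4, 4.5, 5, 5.5, 6, 6.5.
f(3) ≈ 20.086, f(3.5) ≈ 33.115, f(4) ≈ 54.598, f(4.5) ≈ 90.017, f(5) ≈ 148.413, f(5.5) ≈ 244.692, f(6) ≈ 403.429, f(6.5) ≈ 665.142.
Sum = Δt · [f(3) + f(3.5) + f(4) + ...].
Sum ≈ 829.746.

829.746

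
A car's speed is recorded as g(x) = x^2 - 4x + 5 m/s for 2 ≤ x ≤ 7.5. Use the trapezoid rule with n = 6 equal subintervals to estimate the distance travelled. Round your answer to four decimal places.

Δx = (7.5 − 2)/6 = 11/12.
g(2) = 1, g(35/12) = 265/144, g(23/6) = 157/36, g(4.75) = 8.5625, g(17/3) = 130/9, g(79/12) = 3169/144, g(7.5) = 31.25.
T_6 = (Δx/2)·[g(x_0) + 2g(x_1) + ... + 2g(x_{5}) + g(x_6)].
Sum ≈ 61.7286.

61.7286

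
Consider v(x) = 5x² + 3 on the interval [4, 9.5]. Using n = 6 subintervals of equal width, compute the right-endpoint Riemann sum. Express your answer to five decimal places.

1512.79919

Δx = (9.5 − 4)/6 = 11/12.
Right endpoints: 59/12, 35/6, 6.75, 23/3, 103/12, 9.5.
v(59/12) = 17837/144, v(35/6) = 6233/36, v(6.75) = 230.8125, v(23/3) = 2672/9, v(103/12) = 53477/144, v(9.5) = 454.25.
Sum = Δx · [v(59/12) + v(35/6) + v(6.75) + ...].
Sum ≈ 1512.79919.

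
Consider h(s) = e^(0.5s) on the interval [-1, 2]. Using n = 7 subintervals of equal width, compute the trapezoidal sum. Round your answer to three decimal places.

Δs = (2 − (-1))/7 = 3/7.
h(-1) ≈ 0.607, h(-4/7) ≈ 0.751, h(-1/7) ≈ 0.931, h(2/7) ≈ 1.154, h(5/7) ≈ 1.429, h(8/7) ≈ 1.771, h(11/7) ≈ 2.194, h(2) ≈ 2.718.
T_7 = (Δs/2)·[h(s_0) + 2h(s_1) + ... + 2h(s_{6}) + h(s_7)].
Sum ≈ 4.240.

4.240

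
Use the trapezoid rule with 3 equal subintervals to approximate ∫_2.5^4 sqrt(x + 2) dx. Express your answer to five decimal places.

3.43334

Δx = (4 − 2.5)/3 = 0.5.
f(2.5) ≈ 2.12132, f(3) ≈ 2.23607, f(3.5) ≈ 2.34521, f(4) ≈ 2.44949.
T_3 = (Δx/2)·[f(x_0) + 2f(x_1) + 2f(x_2) + f(x_3)].
Sum ≈ 3.43334.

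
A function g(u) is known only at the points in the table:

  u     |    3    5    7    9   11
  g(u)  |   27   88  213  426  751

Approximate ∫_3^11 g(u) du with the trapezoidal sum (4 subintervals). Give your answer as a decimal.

2232

Δu = 2.
T_4 = (2/2)·[27 + 2·88 + 2·213 + 2·426 + 751] = 2232.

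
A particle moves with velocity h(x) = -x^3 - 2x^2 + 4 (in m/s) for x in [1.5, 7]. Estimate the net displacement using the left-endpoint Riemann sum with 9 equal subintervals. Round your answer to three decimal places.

Δx = (7 − 1.5)/9 = 11/18.
Left endpoints: 1.5, 19/9, 49/18, 10/3, 71/18, 41/9, 31/6, 52/9, 115/18.
h(1.5) = -3.875, h(19/9) = -10441/729, h(49/18) = -180757/5832, h(10/3) = -1492/27, h(71/18) = -516059/5832, h(41/9) = -96263/729, h(31/6) = -40459/216, h(52/9) = -186364/729, h(115/18) = -1973647/5832.
Sum = Δx · [h(1.5) + h(19/9) + h(49/18) + ...].
Sum ≈ -676.107.

-676.107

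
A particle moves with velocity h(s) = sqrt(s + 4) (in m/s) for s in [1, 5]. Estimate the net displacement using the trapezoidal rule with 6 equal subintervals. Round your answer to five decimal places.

10.54433

Δs = (5 − 1)/6 = 2/3.
h(1) ≈ 2.23607, h(5/3) ≈ 2.38048, h(7/3) ≈ 2.51661, h(3) ≈ 2.64575, h(11/3) ≈ 2.76887, h(13/3) ≈ 2.88675, h(5) ≈ 3.00000.
T_6 = (Δs/2)·[h(s_0) + 2h(s_1) + ... + 2h(s_{5}) + h(s_6)].
Sum ≈ 10.54433.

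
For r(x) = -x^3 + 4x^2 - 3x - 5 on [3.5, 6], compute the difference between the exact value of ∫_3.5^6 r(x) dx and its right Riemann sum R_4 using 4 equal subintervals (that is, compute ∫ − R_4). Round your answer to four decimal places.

28.4261

Exact integral: ∫_3.5^6 r(x) dx ≈ -103.776042.
R_4 ≈ -132.202148.
Error ≈ -103.776042 − (-132.202148) ≈ 28.4261.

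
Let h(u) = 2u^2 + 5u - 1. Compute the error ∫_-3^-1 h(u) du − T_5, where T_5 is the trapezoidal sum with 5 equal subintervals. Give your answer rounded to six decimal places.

-0.106667

Exact integral: ∫_-3^-1 h(u) du ≈ -4.66666667.
T_5 = -4.56.
Error ≈ -4.66666667 − (-4.56) ≈ -0.106667.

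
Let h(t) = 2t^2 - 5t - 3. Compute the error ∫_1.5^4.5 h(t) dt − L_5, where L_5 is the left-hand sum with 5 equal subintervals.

5.94

Exact integral: ∫_1.5^4.5 h(t) dt = 4.5.
L_5 = -1.44.
Error = 4.5 − (-1.44) = 5.94.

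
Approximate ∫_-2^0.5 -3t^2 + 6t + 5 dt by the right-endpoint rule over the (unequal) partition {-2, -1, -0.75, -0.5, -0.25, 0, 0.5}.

Subinterval widths: 1, 0.25, 0.25, 0.25, 0.25, 0.5.
Right endpoints: -1, -0.75, -0.5, -0.25, 0, 0.5.
f(-1) = -4, f(-0.75) = -1.1875, f(-0.5) = 1.25, f(-0.25) = 3.3125, f(0) = 5, f(0.5) = 7.25.
Sum = Σ Δt_i · f(t_i).
Sum = 1.71875.

1.71875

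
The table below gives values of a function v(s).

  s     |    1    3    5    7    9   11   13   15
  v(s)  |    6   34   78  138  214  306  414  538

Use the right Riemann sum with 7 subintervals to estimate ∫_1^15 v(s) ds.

3444

Δs = 2.
Sum = 2·[34 + 78 + 138 + 214 + 306 + 414 + 538] = 3444.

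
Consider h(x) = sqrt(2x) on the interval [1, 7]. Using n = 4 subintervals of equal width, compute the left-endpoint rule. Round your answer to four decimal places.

Δx = (7 − 1)/4 = 1.5.
Left endpoints: 1, 2.5, 4, 5.5.
h(1) ≈ 1.4142, h(2.5) ≈ 2.2361, h(4) ≈ 2.8284, h(5.5) ≈ 3.3166.
Sum = Δx · [h(1) + h(2.5) + h(4) + h(5.5)].
Sum ≈ 14.6930.

14.6930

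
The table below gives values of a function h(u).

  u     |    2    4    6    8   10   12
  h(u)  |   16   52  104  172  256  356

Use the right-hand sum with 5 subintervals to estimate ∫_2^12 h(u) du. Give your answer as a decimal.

Δu = 2.
Sum = 2·[52 + 104 + 172 + 256 + 356] = 1880.

1880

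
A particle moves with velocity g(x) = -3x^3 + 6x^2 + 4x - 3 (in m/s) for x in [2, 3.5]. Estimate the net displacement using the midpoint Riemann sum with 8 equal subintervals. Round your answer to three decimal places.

Δx = (3.5 − 2)/8 = 0.1875.
Midpoints: 2.09375, 2.28125, 2.46875, 2.65625, 2.84375, 3.03125, 3.21875, 3.40625.
g(2.09375) = 135727/32768, g(2.28125) = 56821/32768, g(2.46875) = -55565/32768, g(2.65625) = -205319/32768, g(2.84375) = -396329/32768, g(3.03125) = -632483/32768, g(3.21875) = -917669/32768, g(3.40625) = -1255775/32768.
Sum = Δx · [g(2.09375) + g(2.28125) + g(2.46875) + ...].
Sum ≈ -18.714.

-18.714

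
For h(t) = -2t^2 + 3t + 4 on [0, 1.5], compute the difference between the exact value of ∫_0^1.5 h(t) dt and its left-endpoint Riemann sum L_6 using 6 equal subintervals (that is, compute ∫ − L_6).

Exact integral: ∫_0^1.5 h(t) dt = 7.125.
L_6 = 7.09375.
Error = 7.125 − 7.09375 = 0.03125.

0.03125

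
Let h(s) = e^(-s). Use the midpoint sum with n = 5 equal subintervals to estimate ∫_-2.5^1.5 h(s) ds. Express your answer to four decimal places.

Δs = (1.5 − (-2.5))/5 = 0.8.
Midpoints: -2.1, -1.3, -0.5, 0.3, 1.1.
h(-2.1) ≈ 8.1662, h(-1.3) ≈ 3.6693, h(-0.5) ≈ 1.6487, h(0.3) ≈ 0.7408, h(1.1) ≈ 0.3329.
Sum = Δs · [h(-2.1) + h(-1.3) + h(-0.5) + h(0.3) + h(1.1)].
Sum ≈ 11.6463.

11.6463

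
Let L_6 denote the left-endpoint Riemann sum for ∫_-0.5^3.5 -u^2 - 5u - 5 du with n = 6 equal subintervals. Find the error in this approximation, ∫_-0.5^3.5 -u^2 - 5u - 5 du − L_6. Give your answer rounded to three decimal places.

-10.370

Exact integral: ∫_-0.5^3.5 f(u) du ≈ -64.33333.
L_6 ≈ -53.96296.
Error ≈ -64.33333 − (-53.96296) ≈ -10.370.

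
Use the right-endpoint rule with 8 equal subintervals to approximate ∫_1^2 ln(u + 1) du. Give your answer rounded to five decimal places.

Δu = (2 − 1)/8 = 0.125.
Right endpoints: 1.125, 1.25, 1.375, 1.5, 1.625, 1.75, 1.875, 2.
f(1.125) ≈ 0.75377, f(1.25) ≈ 0.81093, f(1.375) ≈ 0.86500, f(1.5) ≈ 0.91629, f(1.625) ≈ 0.96508, f(1.75) ≈ 1.01160, f(1.875) ≈ 1.05605, f(2) ≈ 1.09861.
Sum = Δu · [f(1.125) + f(1.25) + f(1.375) + ...].
Sum ≈ 0.93467.

0.93467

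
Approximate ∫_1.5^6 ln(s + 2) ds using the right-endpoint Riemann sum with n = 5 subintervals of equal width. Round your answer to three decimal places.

Δs = (6 − 1.5)/5 = 0.9.
Right endpoints: 2.4, 3.3, 4.2, 5.1, 6.
f(2.4) ≈ 1.482, f(3.3) ≈ 1.668, f(4.2) ≈ 1.825, f(5.1) ≈ 1.960, f(6) ≈ 2.079.
Sum = Δs · [f(2.4) + f(3.3) + f(4.2) + f(5.1) + f(6)].
Sum ≈ 8.112.

8.112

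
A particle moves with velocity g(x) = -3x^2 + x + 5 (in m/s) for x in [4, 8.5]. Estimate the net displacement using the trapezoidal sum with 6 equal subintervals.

Δx = (8.5 − 4)/6 = 0.75.
g(4) = -39, g(4.75) = -57.9375, g(5.5) = -80.25, g(6.25) = -105.9375, g(7) = -135, g(7.75) = -167.4375, g(8.5) = -203.25.
T_6 = (Δx/2)·[g(x_0) + 2g(x_1) + ... + 2g(x_{5}) + g(x_6)].
Sum = -500.765625.

-500.765625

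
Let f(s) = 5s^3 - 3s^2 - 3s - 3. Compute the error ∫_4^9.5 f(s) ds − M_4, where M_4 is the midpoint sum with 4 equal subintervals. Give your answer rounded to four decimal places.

85.1372

Exact integral: ∫_4^9.5 f(s) ds = 8940.078125.
M_4 ≈ 8854.940918.
Error ≈ 8940.078125 − 8854.940918 ≈ 85.1372.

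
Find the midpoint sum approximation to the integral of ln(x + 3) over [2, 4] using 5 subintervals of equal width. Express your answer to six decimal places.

Δx = (4 − 2)/5 = 0.4.
Midpoints: 2.2, 2.6, 3, 3.4, 3.8.
f(2.2) ≈ 1.648659, f(2.6) ≈ 1.722767, f(3) ≈ 1.791759, f(3.4) ≈ 1.856298, f(3.8) ≈ 1.916923.
Sum = Δx · [f(2.2) + f(2.6) + f(3) + f(3.4) + f(3.8)].
Sum ≈ 3.574562.

3.574562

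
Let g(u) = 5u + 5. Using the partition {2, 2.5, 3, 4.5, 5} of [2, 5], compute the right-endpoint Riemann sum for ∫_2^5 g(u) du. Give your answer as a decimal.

Subinterval widths: 0.5, 0.5, 1.5, 0.5.
Right endpoints: 2.5, 3, 4.5, 5.
g(2.5) = 17.5, g(3) = 20, g(4.5) = 27.5, g(5) = 30.
Sum = Σ Δu_i · g(u_i).
Sum = 75.

75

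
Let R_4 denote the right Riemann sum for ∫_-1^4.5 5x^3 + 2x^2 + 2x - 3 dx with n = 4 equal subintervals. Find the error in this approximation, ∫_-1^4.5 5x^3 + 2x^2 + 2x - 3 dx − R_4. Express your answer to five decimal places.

Exact integral: ∫_-1^4.5 f(x) dx ≈ 575.4947917.
R_4 ≈ 975.1650391.
Error ≈ 575.4947917 − 975.1650391 ≈ -399.67025.

-399.67025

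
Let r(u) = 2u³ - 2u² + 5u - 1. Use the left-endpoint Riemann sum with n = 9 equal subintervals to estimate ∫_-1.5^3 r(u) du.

13.125

Δu = (3 − (-1.5))/9 = 0.5.
Left endpoints: -1.5, -1, -0.5, 0, 0.5, 1, 1.5, 2, 2.5.
r(-1.5) = -19.75, r(-1) = -10, r(-0.5) = -4.25, r(0) = -1, r(0.5) = 1.25, r(1) = 4, r(1.5) = 8.75, r(2) = 17, r(2.5) = 30.25.
Sum = Δu · [r(-1.5) + r(-1) + r(-0.5) + ...].
Sum = 13.125.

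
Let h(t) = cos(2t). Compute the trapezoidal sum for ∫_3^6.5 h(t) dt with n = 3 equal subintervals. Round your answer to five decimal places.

0.17453

Δt = (6.5 − 3)/3 = 7/6.
h(3) ≈ 0.96017, h(25/6) ≈ -0.46120, h(16/3) ≈ -0.32301, h(6.5) ≈ 0.90745.
T_3 = (Δt/2)·[h(t_0) + 2h(t_1) + 2h(t_2) + h(t_3)].
Sum ≈ 0.17453.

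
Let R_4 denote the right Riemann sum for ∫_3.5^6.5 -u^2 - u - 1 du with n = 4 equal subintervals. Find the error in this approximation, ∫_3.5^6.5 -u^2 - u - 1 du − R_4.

Exact integral: ∫_3.5^6.5 f(u) du = -95.25.
R_4 = -107.90625.
Error = -95.25 − (-107.90625) = 12.65625.

12.65625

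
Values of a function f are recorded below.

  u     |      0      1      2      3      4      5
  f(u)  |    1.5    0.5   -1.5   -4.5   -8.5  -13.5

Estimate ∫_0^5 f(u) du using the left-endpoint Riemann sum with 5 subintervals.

-12.5

Δu = 1.
Sum = 1·[1.5 + 0.5 + (-1.5) + (-4.5) + (-8.5)] = -12.5.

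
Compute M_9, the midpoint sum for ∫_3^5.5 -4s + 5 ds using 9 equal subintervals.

-30

Δs = (5.5 − 3)/9 = 5/18.
Midpoints: 113/36, 41/12, 133/36, 143/36, 4.25, 163/36, 173/36, 61/12, 193/36.
f(113/36) = -68/9, f(41/12) = -26/3, f(133/36) = -88/9, f(143/36) = -98/9, f(4.25) = -12, f(163/36) = -118/9, f(173/36) = -128/9, f(61/12) = -46/3, f(193/36) = -148/9.
Sum = Δs · [f(113/36) + f(41/12) + f(133/36) + ...].
Sum = -30.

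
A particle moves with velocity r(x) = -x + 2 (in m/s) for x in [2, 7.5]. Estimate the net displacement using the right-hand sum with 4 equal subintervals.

-18.90625

Δx = (7.5 − 2)/4 = 1.375.
Right endpoints: 3.375, 4.75, 6.125, 7.5.
r(3.375) = -1.375, r(4.75) = -2.75, r(6.125) = -4.125, r(7.5) = -5.5.
Sum = Δx · [r(3.375) + r(4.75) + r(6.125) + r(7.5)].
Sum = -18.90625.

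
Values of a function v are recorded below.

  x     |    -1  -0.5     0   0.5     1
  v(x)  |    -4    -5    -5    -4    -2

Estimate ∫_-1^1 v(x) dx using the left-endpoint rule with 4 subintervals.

Δx = 0.5.
Sum = 0.5·[(-4) + (-5) + (-5) + (-4)] = -9.

-9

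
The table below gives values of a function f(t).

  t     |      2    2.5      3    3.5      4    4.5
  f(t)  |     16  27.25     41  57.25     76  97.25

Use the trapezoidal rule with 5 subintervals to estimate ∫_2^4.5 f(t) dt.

Δt = 0.5.
T_5 = (0.5/2)·[16 + 2·27.25 + 2·41 + 2·57.25 + 2·76 + 97.25] = 129.0625.

129.0625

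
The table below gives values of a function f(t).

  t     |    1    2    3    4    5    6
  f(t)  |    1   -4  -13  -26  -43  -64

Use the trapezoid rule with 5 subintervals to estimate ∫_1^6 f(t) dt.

-117.5

Δt = 1.
T_5 = (1/2)·[1 + 2·(-4) + 2·(-13) + 2·(-26) + 2·(-43) + (-64)] = -117.5.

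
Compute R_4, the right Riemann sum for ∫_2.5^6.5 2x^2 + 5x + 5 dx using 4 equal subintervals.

330

Δx = (6.5 − 2.5)/4 = 1.
Right endpoints: 3.5, 4.5, 5.5, 6.5.
f(3.5) = 47, f(4.5) = 68, f(5.5) = 93, f(6.5) = 122.
Sum = Δx · [f(3.5) + f(4.5) + f(5.5) + f(6.5)].
Sum = 330.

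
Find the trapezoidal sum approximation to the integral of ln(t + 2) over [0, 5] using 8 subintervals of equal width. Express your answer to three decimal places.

7.224

Δt = (5 − 0)/8 = 0.625.
f(0) ≈ 0.693, f(0.625) ≈ 0.965, f(1.25) ≈ 1.179, f(1.875) ≈ 1.355, f(2.5) ≈ 1.504, f(3.125) ≈ 1.634, f(3.75) ≈ 1.749, f(4.375) ≈ 1.852, f(5) ≈ 1.946.
T_8 = (Δt/2)·[f(t_0) + 2f(t_1) + ... + 2f(t_{7}) + f(t_8)].
Sum ≈ 7.224.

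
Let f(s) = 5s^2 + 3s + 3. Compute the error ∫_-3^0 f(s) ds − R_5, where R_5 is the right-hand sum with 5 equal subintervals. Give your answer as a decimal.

9.9

Exact integral: ∫_-3^0 f(s) ds = 40.5.
R_5 = 30.6.
Error = 40.5 − 30.6 = 9.9.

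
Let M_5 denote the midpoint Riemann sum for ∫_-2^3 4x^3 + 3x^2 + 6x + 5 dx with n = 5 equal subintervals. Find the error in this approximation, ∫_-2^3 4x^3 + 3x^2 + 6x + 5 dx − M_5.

3.75

Exact integral: ∫_-2^3 f(x) dx = 140.
M_5 = 136.25.
Error = 140 − 136.25 = 3.75.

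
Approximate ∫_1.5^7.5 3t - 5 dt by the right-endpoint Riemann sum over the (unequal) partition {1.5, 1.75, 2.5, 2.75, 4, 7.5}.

72.75

Subinterval widths: 0.25, 0.75, 0.25, 1.25, 3.5.
Right endpoints: 1.75, 2.5, 2.75, 4, 7.5.
f(1.75) = 0.25, f(2.5) = 2.5, f(2.75) = 3.25, f(4) = 7, f(7.5) = 17.5.
Sum = Σ Δt_i · f(t_i).
Sum = 72.75.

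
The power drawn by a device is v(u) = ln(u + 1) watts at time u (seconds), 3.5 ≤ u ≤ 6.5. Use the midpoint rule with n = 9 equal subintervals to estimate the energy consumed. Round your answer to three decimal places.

5.344

Δu = (6.5 − 3.5)/9 = 1/3.
Midpoints: 11/3, 4, 13/3, 14/3, 5, 16/3, 17/3, 6, 19/3.
v(11/3) ≈ 1.540, v(4) ≈ 1.609, v(13/3) ≈ 1.674, v(14/3) ≈ 1.735, v(5) ≈ 1.792, v(16/3) ≈ 1.846, v(17/3) ≈ 1.897, v(6) ≈ 1.946, v(19/3) ≈ 1.992.
Sum = Δu · [v(11/3) + v(4) + v(13/3) + ...].
Sum ≈ 5.344.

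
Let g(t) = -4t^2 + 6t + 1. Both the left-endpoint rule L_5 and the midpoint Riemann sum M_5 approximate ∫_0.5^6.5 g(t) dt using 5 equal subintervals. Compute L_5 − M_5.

L_5 = -160.56.
M_5 = -231.12.
L_5 − M_5 = 70.56.

70.56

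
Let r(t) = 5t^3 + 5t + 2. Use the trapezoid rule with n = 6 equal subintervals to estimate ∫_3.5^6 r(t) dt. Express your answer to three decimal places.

Δt = (6 − 3.5)/6 = 5/12.
r(3.5) = 233.875, r(47/12) = 556411/1728, r(13/3) = 11624/27, r(4.75) = 561.609375, r(31/6) = 154967/216, r(67/12) = 1555511/1728, r(6) = 1112.
T_6 = (Δt/2)·[r(t_0) + 2r(t_1) + ... + 2r(t_{5}) + r(t_6)].
Sum ≈ 1501.951.

1501.951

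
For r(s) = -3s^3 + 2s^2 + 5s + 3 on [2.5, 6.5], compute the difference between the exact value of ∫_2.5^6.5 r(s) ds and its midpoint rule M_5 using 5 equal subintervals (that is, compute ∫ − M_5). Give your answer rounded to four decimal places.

-8.2133

Exact integral: ∫_2.5^6.5 r(s) ds ≈ -1034.833333.
M_5 = -1026.62.
Error ≈ -1034.833333 − (-1026.62) ≈ -8.2133.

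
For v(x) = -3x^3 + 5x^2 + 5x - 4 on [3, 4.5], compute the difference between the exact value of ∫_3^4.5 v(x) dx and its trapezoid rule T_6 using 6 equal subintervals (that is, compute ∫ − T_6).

Exact integral: ∫_3^4.5 v(x) dx = -117.796875.
T_6 = -118.24609375.
Error = -117.796875 − (-118.24609375) = 0.44921875.

0.44921875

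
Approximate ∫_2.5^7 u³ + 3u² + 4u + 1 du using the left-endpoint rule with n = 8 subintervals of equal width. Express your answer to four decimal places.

Δu = (7 − 2.5)/8 = 0.5625.
Left endpoints: 2.5, 3.0625, 3.625, 4.1875, 4.75, 5.3125, 5.875, 6.4375.
f(2.5) = 45.375, f(3.0625) = 287169/4096, f(3.625) = 52509/512, f(4.1875) = 588939/4096, f(4.75) = 194.859375, f(5.3125) = 1052061/4096, f(5.875) = 169383/512, f(6.4375) = 1711527/4096.
Sum = Δu · [f(2.5) + f(3.0625) + f(3.625) + ...].
Sum ≈ 878.7458.

878.7458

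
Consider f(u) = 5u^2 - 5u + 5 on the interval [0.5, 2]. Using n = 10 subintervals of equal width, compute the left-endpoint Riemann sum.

Δu = (2 − 0.5)/10 = 0.15.
Left endpoints: 0.5, 0.65, 0.8, 0.95, 1.1, 1.25, 1.4, 1.55, 1.7, 1.85.
f(0.5) = 3.75, f(0.65) = 3.8625, f(0.8) = 4.2, f(0.95) = 4.7625, f(1.1) = 5.55, f(1.25) = 6.5625, f(1.4) = 7.8, f(1.55) = 9.2625, f(1.7) = 10.95, f(1.85) = 12.8625.
Sum = Δu · [f(0.5) + f(0.65) + f(0.8) + ...].
Sum = 10.434375.

10.434375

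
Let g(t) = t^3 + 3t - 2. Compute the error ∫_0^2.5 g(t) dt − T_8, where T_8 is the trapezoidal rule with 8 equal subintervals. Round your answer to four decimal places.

Exact integral: ∫_0^2.5 g(t) dt = 14.140625.
T_8 ≈ 14.293213.
Error ≈ 14.140625 − 14.293213 ≈ -0.1526.

-0.1526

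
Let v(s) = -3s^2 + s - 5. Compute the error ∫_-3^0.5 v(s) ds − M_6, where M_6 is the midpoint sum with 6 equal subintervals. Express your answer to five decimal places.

Exact integral: ∫_-3^0.5 v(s) ds = -49.
M_6 ≈ -48.7022569.
Error ≈ -49 − (-48.7022569) ≈ -0.29774.

-0.29774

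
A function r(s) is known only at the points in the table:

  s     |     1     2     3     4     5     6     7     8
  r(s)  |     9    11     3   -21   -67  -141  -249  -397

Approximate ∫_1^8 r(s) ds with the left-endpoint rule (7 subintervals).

-455

Δs = 1.
Sum = 1·[9 + 11 + 3 + (-21) + (-67) + (-141) + (-249)] = -455.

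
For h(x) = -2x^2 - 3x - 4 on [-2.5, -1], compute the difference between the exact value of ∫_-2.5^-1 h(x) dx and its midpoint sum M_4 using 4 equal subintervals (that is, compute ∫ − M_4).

Exact integral: ∫_-2.5^-1 h(x) dx = -7.875.
M_4 = -7.83984375.
Error = -7.875 − (-7.83984375) = -0.03515625.

-0.03515625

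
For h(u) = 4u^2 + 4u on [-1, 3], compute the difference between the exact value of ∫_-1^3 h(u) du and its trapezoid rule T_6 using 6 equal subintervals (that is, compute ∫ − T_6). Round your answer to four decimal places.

Exact integral: ∫_-1^3 h(u) du ≈ 53.333333.
T_6 ≈ 54.518519.
Error ≈ 53.333333 − 54.518519 ≈ -1.1852.

-1.1852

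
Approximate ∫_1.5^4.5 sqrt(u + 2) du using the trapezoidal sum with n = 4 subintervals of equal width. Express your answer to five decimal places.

Δu = (4.5 − 1.5)/4 = 0.75.
f(1.5) ≈ 1.87083, f(2.25) ≈ 2.06155, f(3) ≈ 2.23607, f(3.75) ≈ 2.39792, f(4.5) ≈ 2.54951.
T_4 = (Δu/2)·[f(u_0) + 2f(u_1) + 2f(u_2) + 2f(u_3) + f(u_4)].
Sum ≈ 6.67928.

6.67928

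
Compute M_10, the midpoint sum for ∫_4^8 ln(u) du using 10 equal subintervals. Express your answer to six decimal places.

7.091187

Δu = (8 − 4)/10 = 0.4.
Midpoints: 4.2, 4.6, 5, 5.4, 5.8, 6.2, 6.6, 7, 7.4, 7.8.
f(4.2) ≈ 1.435085, f(4.6) ≈ 1.526056, f(5) ≈ 1.609438, f(5.4) ≈ 1.686399, f(5.8) ≈ 1.757858, f(6.2) ≈ 1.824549, f(6.6) ≈ 1.887070, f(7) ≈ 1.945910, f(7.4) ≈ 2.001480, f(7.8) ≈ 2.054124.
Sum = Δu · [f(4.2) + f(4.6) + f(5) + ...].
Sum ≈ 7.091187.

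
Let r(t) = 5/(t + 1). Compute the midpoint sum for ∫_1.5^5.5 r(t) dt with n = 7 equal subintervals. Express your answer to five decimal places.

4.76838

Δt = (5.5 − 1.5)/7 = 4/7.
Midpoints: 25/14, 33/14, 41/14, 3.5, 57/14, 65/14, 73/14.
r(25/14) = 70/39, r(33/14) = 70/47, r(41/14) = 14/11, r(3.5) = 10/9, r(57/14) = 70/71, r(65/14) = 70/79, r(73/14) = 70/87.
Sum = Δt · [r(25/14) + r(33/14) + r(41/14) + ...].
Sum ≈ 4.76838.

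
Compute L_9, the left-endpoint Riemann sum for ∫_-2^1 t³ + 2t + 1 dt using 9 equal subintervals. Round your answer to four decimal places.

-6.3333

Δt = (1 − (-2))/9 = 1/3.
Left endpoints: -2, -5/3, -4/3, -1, -2/3, -1/3, 0, 1/3, 2/3.
f(-2) = -11, f(-5/3) = -188/27, f(-4/3) = -109/27, f(-1) = -2, f(-2/3) = -17/27, f(-1/3) = 8/27, f(0) = 1, f(1/3) = 46/27, f(2/3) = 71/27.
Sum = Δt · [f(-2) + f(-5/3) + f(-4/3) + ...].
Sum ≈ -6.3333.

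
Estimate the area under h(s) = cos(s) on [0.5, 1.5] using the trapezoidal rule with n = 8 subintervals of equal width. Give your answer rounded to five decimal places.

Δs = (1.5 − 0.5)/8 = 0.125.
h(0.5) ≈ 0.87758, h(0.625) ≈ 0.81096, h(0.75) ≈ 0.73169, h(0.875) ≈ 0.64100, h(1) ≈ 0.54030, h(1.125) ≈ 0.43118, h(1.25) ≈ 0.31532, h(1.375) ≈ 0.19455, h(1.5) ≈ 0.07074.
T_8 = (Δs/2)·[h(s_0) + 2h(s_1) + ... + 2h(s_{7}) + h(s_8)].
Sum ≈ 0.51739.

0.51739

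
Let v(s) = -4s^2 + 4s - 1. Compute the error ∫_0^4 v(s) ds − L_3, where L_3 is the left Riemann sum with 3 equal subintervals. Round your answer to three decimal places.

-27.259

Exact integral: ∫_0^4 v(s) ds ≈ -57.33333.
L_3 ≈ -30.07407.
Error ≈ -57.33333 − (-30.07407) ≈ -27.259.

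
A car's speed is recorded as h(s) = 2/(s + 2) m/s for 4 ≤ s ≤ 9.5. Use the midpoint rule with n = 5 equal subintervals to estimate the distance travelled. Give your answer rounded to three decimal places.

Δs = (9.5 − 4)/5 = 1.1.
Midpoints: 4.55, 5.65, 6.75, 7.85, 8.95.
h(4.55) = 40/131, h(5.65) = 40/153, h(6.75) = 8/35, h(7.85) = 40/197, h(8.95) = 40/219.
Sum = Δs · [h(4.55) + h(5.65) + h(6.75) + h(7.85) + h(8.95)].
Sum ≈ 1.299.

1.299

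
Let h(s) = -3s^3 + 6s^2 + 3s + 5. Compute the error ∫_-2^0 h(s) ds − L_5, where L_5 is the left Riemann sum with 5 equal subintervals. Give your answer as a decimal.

Exact integral: ∫_-2^0 h(s) ds = 32.
L_5 = 41.2.
Error = 32 − 41.2 = -9.2.

-9.2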